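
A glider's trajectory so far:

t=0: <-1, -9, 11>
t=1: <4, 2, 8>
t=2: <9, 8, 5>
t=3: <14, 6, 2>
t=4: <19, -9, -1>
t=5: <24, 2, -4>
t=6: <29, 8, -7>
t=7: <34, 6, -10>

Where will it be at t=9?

First: linear, +5 per step → 44 at step 9.
Second: cycles through -9, 2, 8, 6 every 4 steps. Step 9 lands at position 1 of the cycle → 2.
Third: linear, -3 per step → -16 at step 9.

<44, 2, -16>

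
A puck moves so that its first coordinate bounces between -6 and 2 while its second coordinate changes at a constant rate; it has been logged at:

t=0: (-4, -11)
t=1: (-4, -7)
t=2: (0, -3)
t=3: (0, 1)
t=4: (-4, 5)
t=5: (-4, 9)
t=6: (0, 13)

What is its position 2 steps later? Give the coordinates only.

(-4, 21)

The first coordinate reflects between -6 and 2, moving 4 per step.
  step 7: 0 → 0
  step 8: 0 → -4
The second coordinate changes by +4 each step: at step 8 it is 21.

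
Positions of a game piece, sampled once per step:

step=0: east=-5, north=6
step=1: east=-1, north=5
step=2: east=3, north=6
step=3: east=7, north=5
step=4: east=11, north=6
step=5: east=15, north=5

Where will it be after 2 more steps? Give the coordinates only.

The east coordinate changes by +4 each step, so at step 7 it is -5 + 7·(4) = 23.
The north coordinate repeats the cycle [6, 5] with period 2; step 7 mod 2 = 1, giving 5.

east=23, north=5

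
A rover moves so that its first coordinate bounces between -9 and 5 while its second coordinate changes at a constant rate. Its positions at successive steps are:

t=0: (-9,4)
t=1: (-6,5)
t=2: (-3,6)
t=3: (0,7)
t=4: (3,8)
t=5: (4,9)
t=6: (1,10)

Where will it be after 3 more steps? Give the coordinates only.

The first coordinate reflects between -9 and 5, moving 3 per step.
  step 7: 1 → -2
  step 8: -2 → -5
  step 9: -5 → -8
The second coordinate changes by +1 each step: at step 9 it is 13.

(-8,13)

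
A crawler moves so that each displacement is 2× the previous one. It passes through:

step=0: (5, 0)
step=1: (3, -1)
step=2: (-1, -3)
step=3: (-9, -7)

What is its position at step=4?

(-25, -15)

The jumps are (-2, -1), (-4, -2), (-8, -4) — a geometric progression with ratio 2.
step 4: (-9, -7) + (-16, -8) → (-25, -15)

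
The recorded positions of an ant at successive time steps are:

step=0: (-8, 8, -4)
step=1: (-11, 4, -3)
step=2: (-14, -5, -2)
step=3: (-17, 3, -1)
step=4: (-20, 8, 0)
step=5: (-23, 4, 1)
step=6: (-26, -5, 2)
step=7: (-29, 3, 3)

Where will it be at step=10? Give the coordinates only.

(-38, -5, 6)

The first coordinate changes by -3 each step, so at step 10 it is -8 + 10·(-3) = -38.
The second coordinate repeats the cycle [8, 4, -5, 3] with period 4; step 10 mod 4 = 2, giving -5.
The third coordinate changes by +1 each step, so at step 10 it is -4 + 10·(1) = 6.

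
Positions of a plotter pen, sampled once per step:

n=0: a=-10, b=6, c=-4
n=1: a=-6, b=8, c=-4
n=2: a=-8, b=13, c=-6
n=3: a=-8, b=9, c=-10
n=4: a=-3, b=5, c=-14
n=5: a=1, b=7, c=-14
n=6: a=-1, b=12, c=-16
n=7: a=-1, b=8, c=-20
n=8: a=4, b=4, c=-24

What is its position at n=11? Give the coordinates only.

a=6, b=7, c=-30

Step-to-step displacements: (+4, +2, +0), (-2, +5, -2), (+0, -4, -4), (+5, -4, -4), (+4, +2, +0), (-2, +5, -2), (+0, -4, -4), (+5, -4, -4) — a repeating cycle of length 4.
step 9: apply (+4, +2, +0) → a=8, b=6, c=-24
step 10: apply (-2, +5, -2) → a=6, b=11, c=-26
step 11: apply (+0, -4, -4) → a=6, b=7, c=-30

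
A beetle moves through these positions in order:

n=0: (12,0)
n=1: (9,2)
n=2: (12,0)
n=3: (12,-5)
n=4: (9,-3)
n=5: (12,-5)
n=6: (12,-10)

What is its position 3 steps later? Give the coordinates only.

Step-to-step displacements: (-3,+2), (+3,-2), (+0,-5), (-3,+2), (+3,-2), (+0,-5) — a repeating cycle of length 3.
step 7: apply (-3,+2) → (9,-8)
step 8: apply (+3,-2) → (12,-10)
step 9: apply (+0,-5) → (12,-15)

(12,-15)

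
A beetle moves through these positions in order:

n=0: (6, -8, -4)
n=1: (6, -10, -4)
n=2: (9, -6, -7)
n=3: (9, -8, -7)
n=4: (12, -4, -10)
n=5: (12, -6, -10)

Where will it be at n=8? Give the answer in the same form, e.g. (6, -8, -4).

The moves between consecutive positions are (+0, -2, +0), (+3, +4, -3), (+0, -2, +0), (+3, +4, -3), (+0, -2, +0); they repeat the 2-cycle [(+0, -2, +0), (+3, +4, -3)].
step 6: apply (+3, +4, -3) → (15, -2, -13)
step 7: apply (+0, -2, +0) → (15, -4, -13)
step 8: apply (+3, +4, -3) → (18, 0, -16)

(18, 0, -16)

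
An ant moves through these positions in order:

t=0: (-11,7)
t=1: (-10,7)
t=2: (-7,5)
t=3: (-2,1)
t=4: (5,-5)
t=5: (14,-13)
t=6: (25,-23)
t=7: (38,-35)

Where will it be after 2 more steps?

(70,-65)

Taking differences between consecutive positions: (+1,+0), (+3,-2), (+5,-4), (+7,-6), (+9,-8), (+11,-10), (+13,-12). These grow by (+2,-2) each step.
step 8: (38,-35) + (+15,-14) → (53,-49)
step 9: (53,-49) + (+17,-16) → (70,-65)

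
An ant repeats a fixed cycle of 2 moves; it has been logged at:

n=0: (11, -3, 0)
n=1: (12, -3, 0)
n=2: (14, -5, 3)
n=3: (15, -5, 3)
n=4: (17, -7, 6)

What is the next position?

(18, -7, 6)

Step-to-step displacements: (+1, +0, +0), (+2, -2, +3), (+1, +0, +0), (+2, -2, +3) — a repeating cycle of length 2.
step 5: apply (+1, +0, +0) → (18, -7, 6)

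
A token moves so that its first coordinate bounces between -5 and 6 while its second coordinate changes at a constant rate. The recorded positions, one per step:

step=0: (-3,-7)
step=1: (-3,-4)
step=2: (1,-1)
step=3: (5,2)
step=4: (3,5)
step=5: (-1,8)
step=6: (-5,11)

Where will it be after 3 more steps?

(5,20)

The first coordinate reflects between -5 and 6, moving 4 per step.
  step 7: -5 → -1
  step 8: -1 → 3
  step 9: 3 → 5
The second coordinate changes by +3 each step: at step 9 it is 20.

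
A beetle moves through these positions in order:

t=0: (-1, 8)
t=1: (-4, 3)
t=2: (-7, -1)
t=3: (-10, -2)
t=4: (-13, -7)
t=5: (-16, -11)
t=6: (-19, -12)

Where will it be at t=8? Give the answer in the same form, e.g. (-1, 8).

Differencing gives (-3, -5), (-3, -4), (-3, -1), (-3, -5), (-3, -4), (-3, -1). This is the pattern (-3, -5), (-3, -4), (-3, -1) repeated.
step 7: apply (-3, -5) → (-22, -17)
step 8: apply (-3, -4) → (-25, -21)

(-25, -21)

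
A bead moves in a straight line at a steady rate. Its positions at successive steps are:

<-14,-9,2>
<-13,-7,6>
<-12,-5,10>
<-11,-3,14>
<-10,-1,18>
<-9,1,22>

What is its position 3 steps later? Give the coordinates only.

<-6,7,34>

Each step adds <+1,+2,+4> to the position.
step 6: <-9,1,22> + <+1,+2,+4> → <-8,3,26>
step 7: <-8,3,26> + <+1,+2,+4> → <-7,5,30>
step 8: <-7,5,30> + <+1,+2,+4> → <-6,7,34>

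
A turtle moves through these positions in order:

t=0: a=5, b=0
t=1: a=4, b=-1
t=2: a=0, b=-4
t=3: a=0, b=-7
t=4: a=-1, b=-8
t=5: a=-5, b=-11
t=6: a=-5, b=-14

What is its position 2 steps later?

a=-10, b=-18

The moves between consecutive positions are (-1, -1), (-4, -3), (+0, -3), (-1, -1), (-4, -3), (+0, -3); they repeat the 3-cycle [(-1, -1), (-4, -3), (+0, -3)].
step 7: apply (-1, -1) → a=-6, b=-15
step 8: apply (-4, -3) → a=-10, b=-18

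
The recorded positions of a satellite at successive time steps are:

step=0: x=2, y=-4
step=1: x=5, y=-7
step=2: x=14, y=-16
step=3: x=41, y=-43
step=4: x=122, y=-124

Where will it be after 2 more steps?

Consecutive displacements (+3, -3), (+9, -9), (+27, -27), (+81, -81) scale by a factor of 3 each step.
step 5: x=122, y=-124 + (+243, -243) → x=365, y=-367
step 6: x=365, y=-367 + (+729, -729) → x=1094, y=-1096

x=1094, y=-1096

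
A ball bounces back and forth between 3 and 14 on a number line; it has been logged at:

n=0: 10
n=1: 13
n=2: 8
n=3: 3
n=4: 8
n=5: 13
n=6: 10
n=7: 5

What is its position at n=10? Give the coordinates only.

12

The value reflects between 3 and 14, moving 5 per step.
  step 8: 5 → 6
  step 9: 6 → 11
  step 10: 11 → 12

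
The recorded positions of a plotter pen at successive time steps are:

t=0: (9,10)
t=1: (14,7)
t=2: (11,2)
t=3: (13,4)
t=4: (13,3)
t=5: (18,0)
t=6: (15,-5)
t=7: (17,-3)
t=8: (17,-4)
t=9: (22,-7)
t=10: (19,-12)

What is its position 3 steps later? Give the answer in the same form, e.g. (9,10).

The moves between consecutive positions are (+5,-3), (-3,-5), (+2,+2), (+0,-1), (+5,-3), (-3,-5), (+2,+2), (+0,-1), (+5,-3), (-3,-5); they repeat the 4-cycle [(+5,-3), (-3,-5), (+2,+2), (+0,-1)].
step 11: apply (+2,+2) → (21,-10)
step 12: apply (+0,-1) → (21,-11)
step 13: apply (+5,-3) → (26,-14)

(26,-14)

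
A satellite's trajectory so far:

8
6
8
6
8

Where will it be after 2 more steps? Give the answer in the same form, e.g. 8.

8

The jumps are -2, +2, -2, +2 — a geometric progression with ratio -1.
step 5: 8 − 2 → 6
step 6: 6 + 2 → 8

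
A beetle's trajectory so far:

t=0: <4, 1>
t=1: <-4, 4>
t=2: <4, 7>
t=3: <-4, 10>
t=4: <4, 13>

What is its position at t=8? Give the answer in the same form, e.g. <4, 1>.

<4, 25>

The first coordinate repeats the cycle [4, -4] with period 2; step 8 mod 2 = 0, giving 4.
The second coordinate changes by +3 each step, so at step 8 it is 1 + 8·(3) = 25.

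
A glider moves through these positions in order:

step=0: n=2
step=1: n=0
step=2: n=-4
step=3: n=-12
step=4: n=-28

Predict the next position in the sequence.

The jumps are -2, -4, -8, -16 — a geometric progression with ratio 2.
step 5: -28 − 32 → n=-60

n=-60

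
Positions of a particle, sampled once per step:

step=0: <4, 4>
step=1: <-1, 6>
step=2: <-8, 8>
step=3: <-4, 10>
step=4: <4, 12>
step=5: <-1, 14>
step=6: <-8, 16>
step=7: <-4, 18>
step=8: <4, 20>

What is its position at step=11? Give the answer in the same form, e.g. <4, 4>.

First: cycles through 4, -1, -8, -4 every 4 steps. Step 11 lands at position 3 of the cycle → -4.
Second: linear, +2 per step → 26 at step 11.

<-4, 26>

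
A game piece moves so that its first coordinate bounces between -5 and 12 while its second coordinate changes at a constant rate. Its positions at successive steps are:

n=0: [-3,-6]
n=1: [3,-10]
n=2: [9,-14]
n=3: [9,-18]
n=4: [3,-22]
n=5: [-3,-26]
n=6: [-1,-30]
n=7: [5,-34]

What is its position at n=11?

[-5,-50]

The first coordinate travels 6 per step and bounces off the walls at -5 and 12.
  step 8: 5 → 11
  step 9: 11 → 7
  step 10: 7 → 1
  step 11: 1 → -5
The second coordinate changes by -4 each step: at step 11 it is -50.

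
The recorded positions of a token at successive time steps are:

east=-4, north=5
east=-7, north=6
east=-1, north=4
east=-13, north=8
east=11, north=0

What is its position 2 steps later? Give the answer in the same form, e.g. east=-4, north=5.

east=59, north=-16

Step-to-step displacements: (-3, +1), (+6, -2), (-12, +4), (+24, -8); each is -2× the previous.
step 5: east=11, north=0 + (-48, +16) → east=-37, north=16
step 6: east=-37, north=16 + (+96, -32) → east=59, north=-16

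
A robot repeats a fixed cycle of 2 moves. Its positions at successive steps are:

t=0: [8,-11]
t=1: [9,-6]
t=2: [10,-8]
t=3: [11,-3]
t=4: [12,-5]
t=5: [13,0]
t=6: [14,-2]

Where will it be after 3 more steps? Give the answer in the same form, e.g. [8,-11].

[17,6]

The moves between consecutive positions are [+1,+5], [+1,-2], [+1,+5], [+1,-2], [+1,+5], [+1,-2]; they repeat the 2-cycle [[+1,+5], [+1,-2]].
step 7: apply [+1,+5] → [15,3]
step 8: apply [+1,-2] → [16,1]
step 9: apply [+1,+5] → [17,6]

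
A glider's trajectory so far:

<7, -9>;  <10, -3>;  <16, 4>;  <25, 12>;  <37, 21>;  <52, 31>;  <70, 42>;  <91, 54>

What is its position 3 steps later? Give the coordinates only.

<172, 96>

First differences are <+3, +6>, <+6, +7>, <+9, +8>, <+12, +9>, <+15, +10>, <+18, +11>, <+21, +12>; their common second difference is <+3, +1> (constant acceleration).
step 8: <91, 54> + <+24, +13> → <115, 67>
step 9: <115, 67> + <+27, +14> → <142, 81>
step 10: <142, 81> + <+30, +15> → <172, 96>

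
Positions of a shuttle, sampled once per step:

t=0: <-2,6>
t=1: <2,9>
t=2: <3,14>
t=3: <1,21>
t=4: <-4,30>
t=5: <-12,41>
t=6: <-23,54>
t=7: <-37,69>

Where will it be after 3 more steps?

Successive displacements: <+4,+3>, <+1,+5>, <-2,+7>, <-5,+9>, <-8,+11>, <-11,+13>, <-14,+15> — each changes by <-3,+2>.
step 8: <-37,69> + <-17,+17> → <-54,86>
step 9: <-54,86> + <-20,+19> → <-74,105>
step 10: <-74,105> + <-23,+21> → <-97,126>

<-97,126>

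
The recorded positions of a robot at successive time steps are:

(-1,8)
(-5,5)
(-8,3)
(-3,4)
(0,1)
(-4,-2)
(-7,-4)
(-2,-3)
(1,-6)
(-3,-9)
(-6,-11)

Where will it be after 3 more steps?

Step-to-step displacements: (-4,-3), (-3,-2), (+5,+1), (+3,-3), (-4,-3), (-3,-2), (+5,+1), (+3,-3), (-4,-3), (-3,-2) — a repeating cycle of length 4.
step 11: apply (+5,+1) → (-1,-10)
step 12: apply (+3,-3) → (2,-13)
step 13: apply (-4,-3) → (-2,-16)

(-2,-16)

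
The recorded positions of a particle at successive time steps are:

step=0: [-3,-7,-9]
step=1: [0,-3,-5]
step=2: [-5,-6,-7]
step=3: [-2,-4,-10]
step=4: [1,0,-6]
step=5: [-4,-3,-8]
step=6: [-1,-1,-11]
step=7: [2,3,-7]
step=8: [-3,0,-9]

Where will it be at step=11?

[-2,3,-10]

Step-to-step displacements: [+3,+4,+4], [-5,-3,-2], [+3,+2,-3], [+3,+4,+4], [-5,-3,-2], [+3,+2,-3], [+3,+4,+4], [-5,-3,-2] — a repeating cycle of length 3.
step 9: apply [+3,+2,-3] → [0,2,-12]
step 10: apply [+3,+4,+4] → [3,6,-8]
step 11: apply [-5,-3,-2] → [-2,3,-10]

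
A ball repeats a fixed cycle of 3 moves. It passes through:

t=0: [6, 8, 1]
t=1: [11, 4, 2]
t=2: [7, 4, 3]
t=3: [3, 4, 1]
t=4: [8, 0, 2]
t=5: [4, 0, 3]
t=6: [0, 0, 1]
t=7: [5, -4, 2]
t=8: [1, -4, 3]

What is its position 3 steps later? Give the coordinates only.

[-2, -8, 3]

Step-to-step displacements: [+5, -4, +1], [-4, +0, +1], [-4, +0, -2], [+5, -4, +1], [-4, +0, +1], [-4, +0, -2], [+5, -4, +1], [-4, +0, +1] — a repeating cycle of length 3.
step 9: apply [-4, +0, -2] → [-3, -4, 1]
step 10: apply [+5, -4, +1] → [2, -8, 2]
step 11: apply [-4, +0, +1] → [-2, -8, 3]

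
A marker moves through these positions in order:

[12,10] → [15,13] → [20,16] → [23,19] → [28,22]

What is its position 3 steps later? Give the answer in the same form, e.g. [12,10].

[39,31]

Differencing gives [+3,+3], [+5,+3], [+3,+3], [+5,+3]. This is the pattern [+3,+3], [+5,+3] repeated.
step 5: apply [+3,+3] → [31,25]
step 6: apply [+5,+3] → [36,28]
step 7: apply [+3,+3] → [39,31]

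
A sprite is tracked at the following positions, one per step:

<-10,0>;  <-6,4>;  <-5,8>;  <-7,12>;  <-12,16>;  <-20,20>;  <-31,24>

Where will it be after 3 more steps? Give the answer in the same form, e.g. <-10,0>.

Successive displacements: <+4,+4>, <+1,+4>, <-2,+4>, <-5,+4>, <-8,+4>, <-11,+4> — each changes by <-3,+0>.
step 7: <-31,24> + <-14,+4> → <-45,28>
step 8: <-45,28> + <-17,+4> → <-62,32>
step 9: <-62,32> + <-20,+4> → <-82,36>

<-82,36>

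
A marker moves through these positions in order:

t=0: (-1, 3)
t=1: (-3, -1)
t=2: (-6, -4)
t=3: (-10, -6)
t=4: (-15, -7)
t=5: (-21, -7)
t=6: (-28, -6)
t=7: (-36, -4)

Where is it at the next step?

Successive displacements: (-2, -4), (-3, -3), (-4, -2), (-5, -1), (-6, +0), (-7, +1), (-8, +2) — each changes by (-1, +1).
step 8: (-36, -4) + (-9, +3) → (-45, -1)

(-45, -1)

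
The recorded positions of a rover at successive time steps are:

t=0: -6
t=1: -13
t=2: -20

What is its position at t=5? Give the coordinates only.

-41

Each step adds -7 to the position.
step 3: -20 − 7 → -27
step 4: -27 − 7 → -34
step 5: -34 − 7 → -41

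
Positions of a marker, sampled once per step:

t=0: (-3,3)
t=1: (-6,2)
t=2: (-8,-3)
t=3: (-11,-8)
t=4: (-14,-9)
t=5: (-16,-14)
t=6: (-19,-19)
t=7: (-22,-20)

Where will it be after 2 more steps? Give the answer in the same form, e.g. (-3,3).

The moves between consecutive positions are (-3,-1), (-2,-5), (-3,-5), (-3,-1), (-2,-5), (-3,-5), (-3,-1); they repeat the 3-cycle [(-3,-1), (-2,-5), (-3,-5)].
step 8: apply (-2,-5) → (-24,-25)
step 9: apply (-3,-5) → (-27,-30)

(-27,-30)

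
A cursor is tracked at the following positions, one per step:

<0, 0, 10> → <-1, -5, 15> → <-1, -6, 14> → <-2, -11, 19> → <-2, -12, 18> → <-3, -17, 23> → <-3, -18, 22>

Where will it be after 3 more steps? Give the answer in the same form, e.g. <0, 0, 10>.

<-5, -29, 31>

Differencing gives <-1, -5, +5>, <+0, -1, -1>, <-1, -5, +5>, <+0, -1, -1>, <-1, -5, +5>, <+0, -1, -1>. This is the pattern <-1, -5, +5>, <+0, -1, -1> repeated.
step 7: apply <-1, -5, +5> → <-4, -23, 27>
step 8: apply <+0, -1, -1> → <-4, -24, 26>
step 9: apply <-1, -5, +5> → <-5, -29, 31>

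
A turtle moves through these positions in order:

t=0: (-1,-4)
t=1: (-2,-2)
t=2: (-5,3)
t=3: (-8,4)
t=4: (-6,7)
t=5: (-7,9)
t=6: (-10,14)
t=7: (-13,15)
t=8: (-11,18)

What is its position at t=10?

(-15,25)

The moves between consecutive positions are (-1,+2), (-3,+5), (-3,+1), (+2,+3), (-1,+2), (-3,+5), (-3,+1), (+2,+3); they repeat the 4-cycle [(-1,+2), (-3,+5), (-3,+1), (+2,+3)].
step 9: apply (-1,+2) → (-12,20)
step 10: apply (-3,+5) → (-15,25)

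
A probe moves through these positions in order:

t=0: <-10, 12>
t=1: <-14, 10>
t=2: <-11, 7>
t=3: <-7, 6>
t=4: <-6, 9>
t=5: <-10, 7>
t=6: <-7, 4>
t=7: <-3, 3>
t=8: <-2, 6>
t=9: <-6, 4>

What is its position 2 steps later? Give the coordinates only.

<1, 0>

Differencing gives <-4, -2>, <+3, -3>, <+4, -1>, <+1, +3>, <-4, -2>, <+3, -3>, <+4, -1>, <+1, +3>, <-4, -2>. This is the pattern <-4, -2>, <+3, -3>, <+4, -1>, <+1, +3> repeated.
step 10: apply <+3, -3> → <-3, 1>
step 11: apply <+4, -1> → <1, 0>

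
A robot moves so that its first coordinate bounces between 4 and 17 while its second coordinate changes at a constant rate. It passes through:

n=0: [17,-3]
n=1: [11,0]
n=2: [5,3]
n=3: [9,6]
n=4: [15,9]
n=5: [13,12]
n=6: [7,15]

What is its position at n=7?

[7,18]

The first coordinate travels 6 per step and bounces off the walls at 4 and 17.
  step 7: 7 → 7
The second coordinate changes by +3 each step: at step 7 it is 18.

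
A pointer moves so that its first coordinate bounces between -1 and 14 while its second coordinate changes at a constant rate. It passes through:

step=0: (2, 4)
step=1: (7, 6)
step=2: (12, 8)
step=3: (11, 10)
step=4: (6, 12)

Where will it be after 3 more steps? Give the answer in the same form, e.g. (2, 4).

The first coordinate travels 5 per step and bounces off the walls at -1 and 14.
  step 5: 6 → 1
  step 6: 1 → 2
  step 7: 2 → 7
The second coordinate changes by +2 each step: at step 7 it is 18.

(7, 18)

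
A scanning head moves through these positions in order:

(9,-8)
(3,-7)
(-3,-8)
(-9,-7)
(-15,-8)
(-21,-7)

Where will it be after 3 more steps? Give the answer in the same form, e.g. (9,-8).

(-39,-8)

First: linear, -6 per step → -39 at step 8.
Second: cycles through -8, -7 every 2 steps. Step 8 lands at position 0 of the cycle → -8.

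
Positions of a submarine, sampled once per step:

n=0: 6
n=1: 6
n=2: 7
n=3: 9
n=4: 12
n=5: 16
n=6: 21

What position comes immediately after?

27

Taking differences between consecutive positions: +0, +1, +2, +3, +4, +5. These grow by +1 each step.
step 7: 21 + 6 → 27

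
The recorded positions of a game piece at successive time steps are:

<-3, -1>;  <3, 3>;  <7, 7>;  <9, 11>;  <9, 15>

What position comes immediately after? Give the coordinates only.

First differences are <+6, +4>, <+4, +4>, <+2, +4>, <+0, +4>; their common second difference is <-2, +0> (constant acceleration).
step 5: <9, 15> + <-2, +4> → <7, 19>

<7, 19>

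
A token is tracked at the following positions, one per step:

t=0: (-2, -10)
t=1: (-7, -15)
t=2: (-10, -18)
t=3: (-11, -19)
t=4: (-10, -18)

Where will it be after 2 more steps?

(-2, -10)

First differences are (-5, -5), (-3, -3), (-1, -1), (+1, +1); their common second difference is (+2, +2) (constant acceleration).
step 5: (-10, -18) + (+3, +3) → (-7, -15)
step 6: (-7, -15) + (+5, +5) → (-2, -10)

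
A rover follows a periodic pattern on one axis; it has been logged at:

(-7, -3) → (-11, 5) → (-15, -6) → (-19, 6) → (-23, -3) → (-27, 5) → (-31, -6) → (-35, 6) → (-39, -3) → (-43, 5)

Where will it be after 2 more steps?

The first coordinate changes by -4 each step, so at step 11 it is -7 + 11·(-4) = -51.
The second coordinate repeats the cycle [-3, 5, -6, 6] with period 4; step 11 mod 4 = 3, giving 6.

(-51, 6)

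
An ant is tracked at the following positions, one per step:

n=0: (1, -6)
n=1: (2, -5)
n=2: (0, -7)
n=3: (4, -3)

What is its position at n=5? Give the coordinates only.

Consecutive displacements (+1, +1), (-2, -2), (+4, +4) scale by a factor of -2 each step.
step 4: (4, -3) + (-8, -8) → (-4, -11)
step 5: (-4, -11) + (+16, +16) → (12, 5)

(12, 5)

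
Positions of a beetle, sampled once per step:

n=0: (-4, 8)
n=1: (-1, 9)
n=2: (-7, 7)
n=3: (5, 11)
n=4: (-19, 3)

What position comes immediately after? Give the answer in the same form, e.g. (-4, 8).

Consecutive displacements (+3, +1), (-6, -2), (+12, +4), (-24, -8) scale by a factor of -2 each step.
step 5: (-19, 3) + (+48, +16) → (29, 19)

(29, 19)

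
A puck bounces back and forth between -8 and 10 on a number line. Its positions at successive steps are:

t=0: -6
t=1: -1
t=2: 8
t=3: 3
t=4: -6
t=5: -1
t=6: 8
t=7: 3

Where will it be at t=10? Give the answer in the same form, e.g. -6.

8

The value reflects between -8 and 10, moving 9 per step.
  step 8: 3 → -6
  step 9: -6 → -1
  step 10: -1 → 8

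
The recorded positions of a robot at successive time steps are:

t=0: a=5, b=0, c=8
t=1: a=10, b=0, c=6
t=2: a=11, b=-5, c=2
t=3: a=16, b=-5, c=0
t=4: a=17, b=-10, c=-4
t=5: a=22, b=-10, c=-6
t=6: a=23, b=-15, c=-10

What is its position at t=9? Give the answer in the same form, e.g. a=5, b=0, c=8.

a=34, b=-20, c=-18

Step-to-step displacements: (+5, +0, -2), (+1, -5, -4), (+5, +0, -2), (+1, -5, -4), (+5, +0, -2), (+1, -5, -4) — a repeating cycle of length 2.
step 7: apply (+5, +0, -2) → a=28, b=-15, c=-12
step 8: apply (+1, -5, -4) → a=29, b=-20, c=-16
step 9: apply (+5, +0, -2) → a=34, b=-20, c=-18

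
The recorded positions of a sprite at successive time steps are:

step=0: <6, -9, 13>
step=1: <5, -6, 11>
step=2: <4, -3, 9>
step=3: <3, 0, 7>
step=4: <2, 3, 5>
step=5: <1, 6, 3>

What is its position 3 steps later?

<-2, 15, -3>

Each step adds <-1, +3, -2> to the position.
step 6: <1, 6, 3> + <-1, +3, -2> → <0, 9, 1>
step 7: <0, 9, 1> + <-1, +3, -2> → <-1, 12, -1>
step 8: <-1, 12, -1> + <-1, +3, -2> → <-2, 15, -3>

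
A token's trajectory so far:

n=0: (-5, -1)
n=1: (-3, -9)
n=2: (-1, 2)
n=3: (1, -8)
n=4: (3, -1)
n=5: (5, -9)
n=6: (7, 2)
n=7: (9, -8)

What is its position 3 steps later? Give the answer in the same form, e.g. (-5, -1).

First: linear, +2 per step → 15 at step 10.
Second: cycles through -1, -9, 2, -8 every 4 steps. Step 10 lands at position 2 of the cycle → 2.

(15, 2)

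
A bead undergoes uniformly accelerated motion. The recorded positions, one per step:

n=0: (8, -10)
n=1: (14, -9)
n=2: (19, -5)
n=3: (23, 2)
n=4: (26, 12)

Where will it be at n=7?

Successive displacements: (+6, +1), (+5, +4), (+4, +7), (+3, +10) — each changes by (-1, +3).
step 5: (26, 12) + (+2, +13) → (28, 25)
step 6: (28, 25) + (+1, +16) → (29, 41)
step 7: (29, 41) + (+0, +19) → (29, 60)

(29, 60)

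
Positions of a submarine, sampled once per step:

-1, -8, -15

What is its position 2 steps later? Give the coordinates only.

Each step adds -7 to the position.
step 3: -15 − 7 → -22
step 4: -22 − 7 → -29

-29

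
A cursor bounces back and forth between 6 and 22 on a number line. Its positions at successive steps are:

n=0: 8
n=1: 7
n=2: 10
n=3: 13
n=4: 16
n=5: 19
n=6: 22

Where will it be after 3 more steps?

The value travels 3 per step and bounces off the walls at 6 and 22.
  step 7: 22 → 19
  step 8: 19 → 16
  step 9: 16 → 13

13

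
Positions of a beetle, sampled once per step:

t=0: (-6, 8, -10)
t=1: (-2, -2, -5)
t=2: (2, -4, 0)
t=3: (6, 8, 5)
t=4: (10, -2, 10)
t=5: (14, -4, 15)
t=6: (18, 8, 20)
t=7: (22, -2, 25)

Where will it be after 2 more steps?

The first coordinate changes by +4 each step, so at step 9 it is -6 + 9·(4) = 30.
The second coordinate repeats the cycle [8, -2, -4] with period 3; step 9 mod 3 = 0, giving 8.
The third coordinate changes by +5 each step, so at step 9 it is -10 + 9·(5) = 35.

(30, 8, 35)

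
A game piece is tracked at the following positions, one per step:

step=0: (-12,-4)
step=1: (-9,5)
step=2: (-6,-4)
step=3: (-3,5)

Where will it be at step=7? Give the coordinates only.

(9,5)

First: linear, +3 per step → 9 at step 7.
Second: cycles through -4, 5 every 2 steps. Step 7 lands at position 1 of the cycle → 5.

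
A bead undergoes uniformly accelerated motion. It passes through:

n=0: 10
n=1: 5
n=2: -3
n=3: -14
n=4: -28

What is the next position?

Taking differences between consecutive positions: -5, -8, -11, -14. These grow by -3 each step.
step 5: -28 − 17 → -45

-45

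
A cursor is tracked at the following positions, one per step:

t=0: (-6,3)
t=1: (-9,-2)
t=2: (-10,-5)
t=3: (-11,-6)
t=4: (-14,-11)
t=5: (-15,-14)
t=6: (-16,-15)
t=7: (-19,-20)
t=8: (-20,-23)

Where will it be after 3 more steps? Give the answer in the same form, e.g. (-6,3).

Step-to-step displacements: (-3,-5), (-1,-3), (-1,-1), (-3,-5), (-1,-3), (-1,-1), (-3,-5), (-1,-3) — a repeating cycle of length 3.
step 9: apply (-1,-1) → (-21,-24)
step 10: apply (-3,-5) → (-24,-29)
step 11: apply (-1,-3) → (-25,-32)

(-25,-32)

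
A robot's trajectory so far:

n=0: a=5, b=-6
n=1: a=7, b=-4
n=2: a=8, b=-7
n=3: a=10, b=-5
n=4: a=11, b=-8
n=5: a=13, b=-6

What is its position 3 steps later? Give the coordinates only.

a=17, b=-10

Differencing gives (+2,+2), (+1,-3), (+2,+2), (+1,-3), (+2,+2). This is the pattern (+2,+2), (+1,-3) repeated.
step 6: apply (+1,-3) → a=14, b=-9
step 7: apply (+2,+2) → a=16, b=-7
step 8: apply (+1,-3) → a=17, b=-10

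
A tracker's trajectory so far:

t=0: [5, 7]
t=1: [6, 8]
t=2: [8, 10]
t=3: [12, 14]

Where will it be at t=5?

Step-to-step displacements: [+1, +1], [+2, +2], [+4, +4]; each is 2× the previous.
step 4: [12, 14] + [+8, +8] → [20, 22]
step 5: [20, 22] + [+16, +16] → [36, 38]

[36, 38]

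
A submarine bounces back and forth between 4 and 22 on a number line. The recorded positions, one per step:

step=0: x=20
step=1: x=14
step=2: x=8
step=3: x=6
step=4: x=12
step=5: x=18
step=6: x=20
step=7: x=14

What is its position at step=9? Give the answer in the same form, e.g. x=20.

x=6

The value travels 6 per step and bounces off the walls at 4 and 22.
  step 8: 14 → 8
  step 9: 8 → 6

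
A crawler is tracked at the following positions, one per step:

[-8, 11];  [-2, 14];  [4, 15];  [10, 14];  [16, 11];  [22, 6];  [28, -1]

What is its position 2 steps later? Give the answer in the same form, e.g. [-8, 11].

Successive displacements: [+6, +3], [+6, +1], [+6, -1], [+6, -3], [+6, -5], [+6, -7] — each changes by [+0, -2].
step 7: [28, -1] + [+6, -9] → [34, -10]
step 8: [34, -10] + [+6, -11] → [40, -21]

[40, -21]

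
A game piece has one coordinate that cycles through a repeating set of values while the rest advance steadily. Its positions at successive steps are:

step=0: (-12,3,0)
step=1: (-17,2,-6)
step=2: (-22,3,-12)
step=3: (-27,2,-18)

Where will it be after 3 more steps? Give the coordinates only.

First: linear, -5 per step → -42 at step 6.
Second: cycles through 3, 2 every 2 steps. Step 6 lands at position 0 of the cycle → 3.
Third: linear, -6 per step → -36 at step 6.

(-42,3,-36)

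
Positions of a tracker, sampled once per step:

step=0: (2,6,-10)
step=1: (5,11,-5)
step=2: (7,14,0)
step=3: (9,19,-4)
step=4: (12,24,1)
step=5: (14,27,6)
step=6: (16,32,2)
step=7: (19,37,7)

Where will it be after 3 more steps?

(26,50,13)

Step-to-step displacements: (+3,+5,+5), (+2,+3,+5), (+2,+5,-4), (+3,+5,+5), (+2,+3,+5), (+2,+5,-4), (+3,+5,+5) — a repeating cycle of length 3.
step 8: apply (+2,+3,+5) → (21,40,12)
step 9: apply (+2,+5,-4) → (23,45,8)
step 10: apply (+3,+5,+5) → (26,50,13)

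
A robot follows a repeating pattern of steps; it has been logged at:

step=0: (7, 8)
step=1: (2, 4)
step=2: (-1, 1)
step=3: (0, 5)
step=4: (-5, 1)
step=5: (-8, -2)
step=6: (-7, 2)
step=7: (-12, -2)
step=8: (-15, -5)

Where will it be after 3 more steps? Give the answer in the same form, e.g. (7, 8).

Step-to-step displacements: (-5, -4), (-3, -3), (+1, +4), (-5, -4), (-3, -3), (+1, +4), (-5, -4), (-3, -3) — a repeating cycle of length 3.
step 9: apply (+1, +4) → (-14, -1)
step 10: apply (-5, -4) → (-19, -5)
step 11: apply (-3, -3) → (-22, -8)

(-22, -8)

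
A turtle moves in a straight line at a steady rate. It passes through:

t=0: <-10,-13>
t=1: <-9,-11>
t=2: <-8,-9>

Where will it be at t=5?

<-5,-3>

The position changes by <+1,+2> every step.
step 3: <-8,-9> + <+1,+2> → <-7,-7>
step 4: <-7,-7> + <+1,+2> → <-6,-5>
step 5: <-6,-5> + <+1,+2> → <-5,-3>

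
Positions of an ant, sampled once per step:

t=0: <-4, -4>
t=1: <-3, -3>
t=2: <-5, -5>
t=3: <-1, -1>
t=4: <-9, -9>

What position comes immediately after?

The jumps are <+1, +1>, <-2, -2>, <+4, +4>, <-8, -8> — a geometric progression with ratio -2.
step 5: <-9, -9> + <+16, +16> → <7, 7>

<7, 7>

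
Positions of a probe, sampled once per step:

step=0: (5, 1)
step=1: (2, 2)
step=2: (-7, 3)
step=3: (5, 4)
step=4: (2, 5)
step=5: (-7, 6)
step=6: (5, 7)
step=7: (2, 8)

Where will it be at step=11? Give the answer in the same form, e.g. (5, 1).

(-7, 12)

First: cycles through 5, 2, -7 every 3 steps. Step 11 lands at position 2 of the cycle → -7.
Second: linear, +1 per step → 12 at step 11.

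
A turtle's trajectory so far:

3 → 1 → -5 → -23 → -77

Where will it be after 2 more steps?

Step-to-step displacements: -2, -6, -18, -54; each is 3× the previous.
step 5: -77 − 162 → -239
step 6: -239 − 486 → -725

-725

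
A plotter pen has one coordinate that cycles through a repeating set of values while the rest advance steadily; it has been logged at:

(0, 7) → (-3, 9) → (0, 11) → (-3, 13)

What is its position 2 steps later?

First: cycles through 0, -3 every 2 steps. Step 5 lands at position 1 of the cycle → -3.
Second: linear, +2 per step → 17 at step 5.

(-3, 17)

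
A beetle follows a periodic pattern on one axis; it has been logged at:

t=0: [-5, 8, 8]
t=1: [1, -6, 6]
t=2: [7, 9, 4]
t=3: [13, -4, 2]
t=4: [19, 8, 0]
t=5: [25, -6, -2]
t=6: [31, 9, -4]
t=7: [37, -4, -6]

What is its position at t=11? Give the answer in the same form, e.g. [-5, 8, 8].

[61, -4, -14]

The first coordinate changes by +6 each step, so at step 11 it is -5 + 11·(6) = 61.
The second coordinate repeats the cycle [8, -6, 9, -4] with period 4; step 11 mod 4 = 3, giving -4.
The third coordinate changes by -2 each step, so at step 11 it is 8 + 11·(-2) = -14.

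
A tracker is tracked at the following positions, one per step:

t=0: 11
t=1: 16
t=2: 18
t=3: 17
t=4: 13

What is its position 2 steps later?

Taking differences between consecutive positions: +5, +2, -1, -4. These grow by -3 each step.
step 5: 13 − 7 → 6
step 6: 6 − 10 → -4

-4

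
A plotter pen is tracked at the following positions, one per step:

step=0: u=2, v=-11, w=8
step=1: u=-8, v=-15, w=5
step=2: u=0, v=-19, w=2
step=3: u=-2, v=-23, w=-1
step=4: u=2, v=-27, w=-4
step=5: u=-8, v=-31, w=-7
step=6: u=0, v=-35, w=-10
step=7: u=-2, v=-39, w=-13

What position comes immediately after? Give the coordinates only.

u=2, v=-43, w=-16

U: cycles through 2, -8, 0, -2 every 4 steps. Step 8 lands at position 0 of the cycle → 2.
V: linear, -4 per step → -43 at step 8.
W: linear, -3 per step → -16 at step 8.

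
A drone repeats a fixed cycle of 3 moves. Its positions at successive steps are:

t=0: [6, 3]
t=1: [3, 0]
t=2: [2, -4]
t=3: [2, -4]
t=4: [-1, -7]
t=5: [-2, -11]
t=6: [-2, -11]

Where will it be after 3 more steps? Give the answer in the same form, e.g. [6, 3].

[-6, -18]

The moves between consecutive positions are [-3, -3], [-1, -4], [+0, +0], [-3, -3], [-1, -4], [+0, +0]; they repeat the 3-cycle [[-3, -3], [-1, -4], [+0, +0]].
step 7: apply [-3, -3] → [-5, -14]
step 8: apply [-1, -4] → [-6, -18]
step 9: apply [+0, +0] → [-6, -18]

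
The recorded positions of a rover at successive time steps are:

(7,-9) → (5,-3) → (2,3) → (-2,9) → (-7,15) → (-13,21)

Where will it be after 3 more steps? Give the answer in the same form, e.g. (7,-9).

(-37,39)

Successive displacements: (-2,+6), (-3,+6), (-4,+6), (-5,+6), (-6,+6) — each changes by (-1,+0).
step 6: (-13,21) + (-7,+6) → (-20,27)
step 7: (-20,27) + (-8,+6) → (-28,33)
step 8: (-28,33) + (-9,+6) → (-37,39)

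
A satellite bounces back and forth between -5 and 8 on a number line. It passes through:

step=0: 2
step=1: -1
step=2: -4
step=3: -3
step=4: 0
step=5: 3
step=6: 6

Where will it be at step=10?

-2

The value travels 3 per step and bounces off the walls at -5 and 8.
  step 7: 6 → 7
  step 8: 7 → 4
  step 9: 4 → 1
  step 10: 1 → -2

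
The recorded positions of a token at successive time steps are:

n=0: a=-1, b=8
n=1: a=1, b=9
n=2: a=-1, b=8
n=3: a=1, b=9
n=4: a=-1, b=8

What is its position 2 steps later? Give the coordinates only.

a=-1, b=8

The jumps are (+2,+1), (-2,-1), (+2,+1), (-2,-1) — a geometric progression with ratio -1.
step 5: a=-1, b=8 + (+2,+1) → a=1, b=9
step 6: a=1, b=9 + (-2,-1) → a=-1, b=8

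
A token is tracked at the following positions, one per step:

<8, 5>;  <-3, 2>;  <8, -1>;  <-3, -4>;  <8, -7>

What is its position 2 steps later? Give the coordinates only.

<8, -13>

First: cycles through 8, -3 every 2 steps. Step 6 lands at position 0 of the cycle → 8.
Second: linear, -3 per step → -13 at step 6.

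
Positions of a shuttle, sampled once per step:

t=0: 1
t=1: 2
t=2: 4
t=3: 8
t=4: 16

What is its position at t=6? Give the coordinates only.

Step-to-step displacements: +1, +2, +4, +8; each is 2× the previous.
step 5: 16 + 16 → 32
step 6: 32 + 32 → 64

64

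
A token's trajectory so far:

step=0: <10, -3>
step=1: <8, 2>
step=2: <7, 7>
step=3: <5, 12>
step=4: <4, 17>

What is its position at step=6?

<1, 27>

Differencing gives <-2, +5>, <-1, +5>, <-2, +5>, <-1, +5>. This is the pattern <-2, +5>, <-1, +5> repeated.
step 5: apply <-2, +5> → <2, 22>
step 6: apply <-1, +5> → <1, 27>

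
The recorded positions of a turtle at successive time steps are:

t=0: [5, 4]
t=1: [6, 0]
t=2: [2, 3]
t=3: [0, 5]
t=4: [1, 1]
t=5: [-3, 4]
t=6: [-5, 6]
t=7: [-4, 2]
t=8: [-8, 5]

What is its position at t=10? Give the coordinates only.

Differencing gives [+1, -4], [-4, +3], [-2, +2], [+1, -4], [-4, +3], [-2, +2], [+1, -4], [-4, +3]. This is the pattern [+1, -4], [-4, +3], [-2, +2] repeated.
step 9: apply [-2, +2] → [-10, 7]
step 10: apply [+1, -4] → [-9, 3]

[-9, 3]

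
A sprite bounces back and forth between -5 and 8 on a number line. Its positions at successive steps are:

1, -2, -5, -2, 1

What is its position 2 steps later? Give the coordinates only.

The value reflects between -5 and 8, moving 3 per step.
  step 5: 1 → 4
  step 6: 4 → 7

7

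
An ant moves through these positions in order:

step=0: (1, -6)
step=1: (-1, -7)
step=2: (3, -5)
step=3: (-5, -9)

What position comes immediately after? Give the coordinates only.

Consecutive displacements (-2, -1), (+4, +2), (-8, -4) scale by a factor of -2 each step.
step 4: (-5, -9) + (+16, +8) → (11, -1)

(11, -1)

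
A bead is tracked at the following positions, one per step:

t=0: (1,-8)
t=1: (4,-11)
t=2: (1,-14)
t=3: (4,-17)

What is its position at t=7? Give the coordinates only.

(4,-29)

The first coordinate repeats the cycle [1, 4] with period 2; step 7 mod 2 = 1, giving 4.
The second coordinate changes by -3 each step, so at step 7 it is -8 + 7·(-3) = -29.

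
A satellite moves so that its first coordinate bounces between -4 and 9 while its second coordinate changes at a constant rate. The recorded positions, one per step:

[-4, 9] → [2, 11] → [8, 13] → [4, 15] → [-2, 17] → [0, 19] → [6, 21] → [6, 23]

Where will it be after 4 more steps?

[8, 31]

The first coordinate reflects between -4 and 9, moving 6 per step.
  step 8: 6 → 0
  step 9: 0 → -2
  step 10: -2 → 4
  step 11: 4 → 8
The second coordinate changes by +2 each step: at step 11 it is 31.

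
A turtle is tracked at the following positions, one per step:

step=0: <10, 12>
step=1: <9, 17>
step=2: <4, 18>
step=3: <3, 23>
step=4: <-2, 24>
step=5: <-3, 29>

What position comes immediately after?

Step-to-step displacements: <-1, +5>, <-5, +1>, <-1, +5>, <-5, +1>, <-1, +5> — a repeating cycle of length 2.
step 6: apply <-5, +1> → <-8, 30>

<-8, 30>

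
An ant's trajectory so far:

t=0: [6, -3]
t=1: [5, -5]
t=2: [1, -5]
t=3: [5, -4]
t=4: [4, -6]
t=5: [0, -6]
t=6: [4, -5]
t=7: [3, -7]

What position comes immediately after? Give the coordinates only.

[-1, -7]

Step-to-step displacements: [-1, -2], [-4, +0], [+4, +1], [-1, -2], [-4, +0], [+4, +1], [-1, -2] — a repeating cycle of length 3.
step 8: apply [-4, +0] → [-1, -7]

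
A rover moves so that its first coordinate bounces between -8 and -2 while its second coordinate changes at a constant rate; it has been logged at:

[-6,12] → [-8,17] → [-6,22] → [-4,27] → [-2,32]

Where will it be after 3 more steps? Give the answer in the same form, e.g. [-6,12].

[-8,47]

The first coordinate travels 2 per step and bounces off the walls at -8 and -2.
  step 5: -2 → -4
  step 6: -4 → -6
  step 7: -6 → -8
The second coordinate changes by +5 each step: at step 7 it is 47.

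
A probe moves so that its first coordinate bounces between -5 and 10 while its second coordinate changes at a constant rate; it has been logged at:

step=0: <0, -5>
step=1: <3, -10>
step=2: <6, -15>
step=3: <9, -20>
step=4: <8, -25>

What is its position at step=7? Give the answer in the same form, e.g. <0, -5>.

<-1, -40>

The first coordinate reflects between -5 and 10, moving 3 per step.
  step 5: 8 → 5
  step 6: 5 → 2
  step 7: 2 → -1
The second coordinate changes by -5 each step: at step 7 it is -40.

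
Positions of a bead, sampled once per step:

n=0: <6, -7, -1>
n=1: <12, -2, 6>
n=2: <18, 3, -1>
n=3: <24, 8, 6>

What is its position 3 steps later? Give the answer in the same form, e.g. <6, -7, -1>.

<42, 23, -1>

First: linear, +6 per step → 42 at step 6.
Second: linear, +5 per step → 23 at step 6.
Third: cycles through -1, 6 every 2 steps. Step 6 lands at position 0 of the cycle → -1.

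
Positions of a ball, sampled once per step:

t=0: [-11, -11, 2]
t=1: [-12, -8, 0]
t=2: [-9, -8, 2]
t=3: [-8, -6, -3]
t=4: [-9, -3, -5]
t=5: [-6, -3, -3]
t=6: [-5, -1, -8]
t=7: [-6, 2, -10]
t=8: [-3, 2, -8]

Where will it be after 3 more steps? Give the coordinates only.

Differencing gives [-1, +3, -2], [+3, +0, +2], [+1, +2, -5], [-1, +3, -2], [+3, +0, +2], [+1, +2, -5], [-1, +3, -2], [+3, +0, +2]. This is the pattern [-1, +3, -2], [+3, +0, +2], [+1, +2, -5] repeated.
step 9: apply [+1, +2, -5] → [-2, 4, -13]
step 10: apply [-1, +3, -2] → [-3, 7, -15]
step 11: apply [+3, +0, +2] → [0, 7, -13]

[0, 7, -13]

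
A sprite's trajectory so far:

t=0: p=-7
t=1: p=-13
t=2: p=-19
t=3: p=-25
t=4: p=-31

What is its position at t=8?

p=-55

Each step adds -6 to the position.
step 5: -31 − 6 → p=-37
step 6: -37 − 6 → p=-43
step 7: -43 − 6 → p=-49
step 8: -49 − 6 → p=-55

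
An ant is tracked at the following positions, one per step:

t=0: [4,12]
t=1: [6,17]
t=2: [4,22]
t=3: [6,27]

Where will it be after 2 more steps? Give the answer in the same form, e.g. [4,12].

[6,37]

The first coordinate repeats the cycle [4, 6] with period 2; step 5 mod 2 = 1, giving 6.
The second coordinate changes by +5 each step, so at step 5 it is 12 + 5·(5) = 37.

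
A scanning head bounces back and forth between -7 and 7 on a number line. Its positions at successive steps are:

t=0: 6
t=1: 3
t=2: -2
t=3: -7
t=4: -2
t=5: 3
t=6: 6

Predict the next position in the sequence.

The value travels 5 per step and bounces off the walls at -7 and 7.
  step 7: 6 → 1

1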